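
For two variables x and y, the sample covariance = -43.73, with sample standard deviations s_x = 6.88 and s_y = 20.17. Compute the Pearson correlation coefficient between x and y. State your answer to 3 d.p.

-0.315

r = Cov(x,y) / (s_x · s_y) = -43.73 / (6.88 × 20.17)
  = -43.73 / 138.7696 ≈ -0.315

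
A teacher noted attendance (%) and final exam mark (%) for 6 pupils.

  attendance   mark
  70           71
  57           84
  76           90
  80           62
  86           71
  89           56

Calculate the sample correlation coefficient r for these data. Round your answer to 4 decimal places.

-0.6410

n = 6, Σx = 458, Σy = 434, Σx² = 35642, Σy² = 32218, Σxy = 32648
nΣxy − ΣxΣy = 195888 − 198772 = -2884
nΣx² − (Σx)² = 213852 − 209764 = 4088; nΣy² − (Σy)² = 193308 − 188356 = 4952
r = -2884 / √(4088 × 4952) = -2884 / 4499.3084 ≈ -0.6410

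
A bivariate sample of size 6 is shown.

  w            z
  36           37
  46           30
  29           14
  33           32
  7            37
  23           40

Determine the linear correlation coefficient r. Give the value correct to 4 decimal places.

-0.2528

n = 6, Σw = 174, Σz = 190, Σw² = 5920, Σz² = 6458, Σwz = 5353
nΣwz − ΣwΣz = 32118 − 33060 = -942
nΣw² − (Σw)² = 35520 − 30276 = 5244; nΣz² − (Σz)² = 38748 − 36100 = 2648
r = -942 / √(5244 × 2648) = -942 / 3726.4074 ≈ -0.2528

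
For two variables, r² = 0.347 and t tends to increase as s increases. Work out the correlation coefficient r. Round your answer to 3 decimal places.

0.589

|r| = √0.347 = 0.589
The association is positive, so r = 0.589.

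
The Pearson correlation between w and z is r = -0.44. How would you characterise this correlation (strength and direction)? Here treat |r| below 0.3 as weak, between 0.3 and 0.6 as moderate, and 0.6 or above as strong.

moderate negative

r = -0.44 < 0 so the relationship is negative.
|r| = 0.44, which falls in the moderate range.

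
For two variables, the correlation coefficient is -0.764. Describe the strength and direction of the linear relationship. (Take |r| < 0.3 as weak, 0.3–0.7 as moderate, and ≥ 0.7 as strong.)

r = -0.764 < 0 so the relationship is negative.
|r| = 0.764, which falls in the strong range.

strong negative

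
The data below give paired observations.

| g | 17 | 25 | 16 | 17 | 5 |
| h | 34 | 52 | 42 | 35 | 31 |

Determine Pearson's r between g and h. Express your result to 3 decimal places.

0.816

n = 5, Σg = 80, Σh = 194, Σg² = 1484, Σh² = 7810, Σgh = 3300
nΣgh − ΣgΣh = 16500 − 15520 = 980
nΣg² − (Σg)² = 7420 − 6400 = 1020; nΣh² − (Σh)² = 39050 − 37636 = 1414
r = 980 / √(1020 × 1414) = 980 / 1200.9496 ≈ 0.816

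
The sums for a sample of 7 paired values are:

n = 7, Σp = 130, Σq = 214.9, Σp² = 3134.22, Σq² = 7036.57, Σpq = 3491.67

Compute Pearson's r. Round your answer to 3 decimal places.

r = (nΣpq − ΣpΣq) / √[(nΣp² − (Σp)²)(nΣq² − (Σq)²)]
Numerator: 7×3491.67 − 130×214.9 = -3495.31
Denominator: √[(21939.54 − 16900)(49255.99 − 46182.01)] = √[5039.54 × 3073.98] = 3935.9173
r = -3495.31 / 3935.9173 ≈ -0.888

-0.888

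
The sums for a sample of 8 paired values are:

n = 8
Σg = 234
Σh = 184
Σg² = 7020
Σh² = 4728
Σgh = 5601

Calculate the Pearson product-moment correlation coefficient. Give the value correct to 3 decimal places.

r = (nΣgh − ΣgΣh) / √[(nΣg² − (Σg)²)(nΣh² − (Σh)²)]
Numerator: 8×5601 − 234×184 = 1752
Denominator: √[(56160 − 54756)(37824 − 33856)] = √[1404 × 3968] = 2360.3118
r = 1752 / 2360.3118 ≈ 0.742

0.742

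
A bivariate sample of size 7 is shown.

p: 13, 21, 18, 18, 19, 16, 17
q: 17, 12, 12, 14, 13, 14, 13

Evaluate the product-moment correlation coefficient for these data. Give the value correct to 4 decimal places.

-0.8788

n = 7, Σp = 122, Σq = 95, Σp² = 2164, Σq² = 1307, Σpq = 1633
nΣpq − ΣpΣq = 11431 − 11590 = -159
nΣp² − (Σp)² = 15148 − 14884 = 264; nΣq² − (Σq)² = 9149 − 9025 = 124
r = -159 / √(264 × 124) = -159 / 180.9309 ≈ -0.8788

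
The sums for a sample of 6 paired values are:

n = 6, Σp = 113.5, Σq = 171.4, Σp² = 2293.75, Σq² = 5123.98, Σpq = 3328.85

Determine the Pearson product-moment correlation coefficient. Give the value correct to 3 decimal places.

0.473

r = (nΣpq − ΣpΣq) / √[(nΣp² − (Σp)²)(nΣq² − (Σq)²)]
Numerator: 6×3328.85 − 113.5×171.4 = 519.2
Denominator: √[(13762.5 − 12882.25)(30743.88 − 29377.96)] = √[880.25 × 1365.92] = 1096.5177
r = 519.2 / 1096.5177 ≈ 0.473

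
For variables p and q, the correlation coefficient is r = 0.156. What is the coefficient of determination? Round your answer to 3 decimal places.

r² = (0.156)² = 0.024

0.024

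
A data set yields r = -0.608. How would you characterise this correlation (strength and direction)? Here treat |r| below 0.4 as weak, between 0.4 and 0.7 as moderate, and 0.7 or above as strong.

r = -0.608 < 0 so the relationship is negative.
|r| = 0.608, which falls in the moderate range.

moderate negative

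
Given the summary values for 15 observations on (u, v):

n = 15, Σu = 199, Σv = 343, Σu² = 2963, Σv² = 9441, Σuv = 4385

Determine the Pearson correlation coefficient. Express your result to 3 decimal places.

r = (nΣuv − ΣuΣv) / √[(nΣu² − (Σu)²)(nΣv² − (Σv)²)]
Numerator: 15×4385 − 199×343 = -2482
Denominator: √[(44445 − 39601)(141615 − 117649)] = √[4844 × 23966] = 10774.5675
r = -2482 / 10774.5675 ≈ -0.230

-0.230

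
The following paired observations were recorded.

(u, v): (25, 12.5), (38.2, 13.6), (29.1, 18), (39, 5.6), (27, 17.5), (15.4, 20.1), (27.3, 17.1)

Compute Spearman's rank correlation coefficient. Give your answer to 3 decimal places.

-0.536

Rank u: 2, 6, 5, 7, 3, 1, 4
Rank v: 2, 3, 6, 1, 5, 7, 4
d = rank(u) − rank(v): 0, 3, -1, 6, -2, -6, 0; Σd² = 86
ρ = 1 − 6Σd² / [n(n²−1)] = 1 − 6×86 / (7×48) = 1 − 516/336 ≈ -0.536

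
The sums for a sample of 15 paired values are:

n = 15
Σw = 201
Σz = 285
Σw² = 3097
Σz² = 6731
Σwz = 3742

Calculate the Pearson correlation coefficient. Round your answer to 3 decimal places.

r = (nΣwz − ΣwΣz) / √[(nΣw² − (Σw)²)(nΣz² − (Σz)²)]
Numerator: 15×3742 − 201×285 = -1155
Denominator: √[(46455 − 40401)(100965 − 81225)] = √[6054 × 19740] = 10931.8782
r = -1155 / 10931.8782 ≈ -0.106

-0.106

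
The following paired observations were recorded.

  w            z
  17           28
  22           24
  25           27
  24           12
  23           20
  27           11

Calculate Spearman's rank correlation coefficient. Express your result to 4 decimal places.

-0.6571

Rank w: 1, 2, 5, 4, 3, 6
Rank z: 6, 4, 5, 2, 3, 1
d = rank(w) − rank(z): -5, -2, 0, 2, 0, 5; Σd² = 58
ρ = 1 − 6Σd² / [n(n²−1)] = 1 − 6×58 / (6×35) = 1 − 348/210 ≈ -0.6571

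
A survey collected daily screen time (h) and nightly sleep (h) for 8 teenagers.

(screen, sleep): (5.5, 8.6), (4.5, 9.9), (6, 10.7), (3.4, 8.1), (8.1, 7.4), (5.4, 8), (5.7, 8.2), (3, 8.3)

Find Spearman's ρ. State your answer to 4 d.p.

Rank screen: 5, 3, 7, 2, 8, 4, 6, 1
Rank sleep: 6, 7, 8, 3, 1, 2, 4, 5
d = rank(screen) − rank(sleep): -1, -4, -1, -1, 7, 2, 2, -4; Σd² = 92
ρ = 1 − 6Σd² / [n(n²−1)] = 1 − 6×92 / (8×63) = 1 − 552/504 ≈ -0.0952

-0.0952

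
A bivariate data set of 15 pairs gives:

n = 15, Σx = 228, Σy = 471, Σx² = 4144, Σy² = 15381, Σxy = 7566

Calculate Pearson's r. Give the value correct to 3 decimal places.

0.642

r = (nΣxy − ΣxΣy) / √[(nΣx² − (Σx)²)(nΣy² − (Σy)²)]
Numerator: 15×7566 − 228×471 = 6102
Denominator: √[(62160 − 51984)(230715 − 221841)] = √[10176 × 8874] = 9502.7272
r = 6102 / 9502.7272 ≈ 0.642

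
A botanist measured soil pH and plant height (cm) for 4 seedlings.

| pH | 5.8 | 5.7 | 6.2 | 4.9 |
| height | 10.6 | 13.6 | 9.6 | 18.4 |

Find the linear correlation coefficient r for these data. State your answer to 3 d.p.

-0.968

n = 4, Σx = 22.6, Σy = 52.2, Σx² = 128.58, Σy² = 728.04, Σxy = 288.68
nΣxy − ΣxΣy = 1154.72 − 1179.72 = -25
nΣx² − (Σx)² = 514.32 − 510.76 = 3.56; nΣy² − (Σy)² = 2912.16 − 2724.84 = 187.32
r = -25 / √(3.56 × 187.32) = -25 / 25.8236 ≈ -0.968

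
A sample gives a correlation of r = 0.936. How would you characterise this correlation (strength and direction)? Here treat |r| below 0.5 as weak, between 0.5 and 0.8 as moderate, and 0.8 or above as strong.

strong positive

r = 0.936 > 0 so the relationship is positive.
|r| = 0.936, which falls in the strong range.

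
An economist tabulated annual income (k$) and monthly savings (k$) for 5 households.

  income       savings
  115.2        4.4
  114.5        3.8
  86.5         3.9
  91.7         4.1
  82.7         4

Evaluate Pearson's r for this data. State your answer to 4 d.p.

n = 5, Σx = 490.6, Σy = 20.2, Σx² = 49111.72, Σy² = 81.82, Σxy = 1986.1
nΣxy − ΣxΣy = 9930.5 − 9910.12 = 20.38
nΣx² − (Σx)² = 245558.6 − 240688.36 = 4870.24; nΣy² − (Σy)² = 409.1 − 408.04 = 1.06
r = 20.38 / √(4870.24 × 1.06) = 20.38 / 71.8502 ≈ 0.2836

0.2836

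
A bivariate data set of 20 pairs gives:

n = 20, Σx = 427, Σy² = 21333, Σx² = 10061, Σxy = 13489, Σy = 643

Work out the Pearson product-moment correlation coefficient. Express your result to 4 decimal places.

-0.3026

r = (nΣxy − ΣxΣy) / √[(nΣx² − (Σx)²)(nΣy² − (Σy)²)]
Numerator: 20×13489 − 427×643 = -4781
Denominator: √[(201220 − 182329)(426660 − 413449)] = √[18891 × 13211] = 15797.7530
r = -4781 / 15797.7530 ≈ -0.3026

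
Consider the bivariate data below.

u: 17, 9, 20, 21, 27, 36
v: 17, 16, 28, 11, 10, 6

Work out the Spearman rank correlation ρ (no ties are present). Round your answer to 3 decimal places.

Rank u: 2, 1, 3, 4, 5, 6
Rank v: 5, 4, 6, 3, 2, 1
d = rank(u) − rank(v): -3, -3, -3, 1, 3, 5; Σd² = 62
ρ = 1 − 6Σd² / [n(n²−1)] = 1 − 6×62 / (6×35) = 1 − 372/210 ≈ -0.771

-0.771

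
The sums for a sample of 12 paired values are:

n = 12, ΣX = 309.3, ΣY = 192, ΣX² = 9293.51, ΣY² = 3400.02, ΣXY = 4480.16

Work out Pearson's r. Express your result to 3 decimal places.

-0.712

r = (nΣXY − ΣXΣY) / √[(nΣX² − (ΣX)²)(nΣY² − (ΣY)²)]
Numerator: 12×4480.16 − 309.3×192 = -5623.68
Denominator: √[(111522.12 − 95666.49)(40800.24 − 36864)] = √[15855.63 × 3936.24] = 7900.0991
r = -5623.68 / 7900.0991 ≈ -0.712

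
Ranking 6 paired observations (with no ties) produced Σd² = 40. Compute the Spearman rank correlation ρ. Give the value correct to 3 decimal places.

-0.143

ρ = 1 − 6Σd² / [n(n²−1)] = 1 − 6×40 / (6×35)
  = 1 − 240/210 = 1 − 1.1429 ≈ -0.143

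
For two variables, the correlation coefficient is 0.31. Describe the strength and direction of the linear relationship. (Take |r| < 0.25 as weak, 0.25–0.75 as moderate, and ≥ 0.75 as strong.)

moderate positive

r = 0.31 > 0 so the relationship is positive.
|r| = 0.31, which falls in the moderate range.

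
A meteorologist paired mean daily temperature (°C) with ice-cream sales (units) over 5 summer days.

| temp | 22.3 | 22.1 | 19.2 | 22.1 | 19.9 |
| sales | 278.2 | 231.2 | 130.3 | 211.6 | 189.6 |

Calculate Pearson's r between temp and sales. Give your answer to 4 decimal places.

n = 5, Σx = 105.6, Σy = 1040.9, Σx² = 2238.76, Σy² = 228549.49, Σxy = 22264.54
nΣxy − ΣxΣy = 111322.7 − 109919.04 = 1403.66
nΣx² − (Σx)² = 11193.8 − 11151.36 = 42.44; nΣy² − (Σy)² = 1142747.45 − 1083472.81 = 59274.64
r = 1403.66 / √(42.44 × 59274.64) = 1403.66 / 1586.0693 ≈ 0.8850

0.8850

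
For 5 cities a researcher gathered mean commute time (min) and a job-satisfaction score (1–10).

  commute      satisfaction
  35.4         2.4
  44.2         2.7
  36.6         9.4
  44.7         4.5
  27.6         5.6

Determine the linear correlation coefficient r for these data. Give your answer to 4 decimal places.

n = 5, Σx = 188.5, Σy = 24.6, Σx² = 7306.21, Σy² = 153.02, Σxy = 904.05
nΣxy − ΣxΣy = 4520.25 − 4637.1 = -116.85
nΣx² − (Σx)² = 36531.05 − 35532.25 = 998.8; nΣy² − (Σy)² = 765.1 − 605.16 = 159.94
r = -116.85 / √(998.8 × 159.94) = -116.85 / 399.6850 ≈ -0.2924

-0.2924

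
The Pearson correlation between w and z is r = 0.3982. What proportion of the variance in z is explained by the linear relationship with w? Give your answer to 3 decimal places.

0.159

r² = (0.3982)² = 0.159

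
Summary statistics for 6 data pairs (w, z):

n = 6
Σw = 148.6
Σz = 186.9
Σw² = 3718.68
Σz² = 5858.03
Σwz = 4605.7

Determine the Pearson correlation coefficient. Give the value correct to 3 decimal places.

r = (nΣwz − ΣwΣz) / √[(nΣw² − (Σw)²)(nΣz² − (Σz)²)]
Numerator: 6×4605.7 − 148.6×186.9 = -139.14
Denominator: √[(22312.08 − 22081.96)(35148.18 − 34931.61)] = √[230.12 × 216.57] = 223.2422
r = -139.14 / 223.2422 ≈ -0.623

-0.623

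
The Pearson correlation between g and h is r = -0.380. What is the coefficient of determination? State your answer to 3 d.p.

r² = (-0.380)² = 0.144

0.144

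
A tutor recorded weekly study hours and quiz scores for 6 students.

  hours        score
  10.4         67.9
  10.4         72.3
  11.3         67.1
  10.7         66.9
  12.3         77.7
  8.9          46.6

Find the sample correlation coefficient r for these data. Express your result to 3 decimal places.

0.874

n = 6, Σx = 64, Σy = 398.5, Σx² = 689, Σy² = 27024.57, Σxy = 4302.59
nΣxy − ΣxΣy = 25815.54 − 25504 = 311.54
nΣx² − (Σx)² = 4134 − 4096 = 38; nΣy² − (Σy)² = 162147.42 − 158802.25 = 3345.17
r = 311.54 / √(38 × 3345.17) = 311.54 / 356.5340 ≈ 0.874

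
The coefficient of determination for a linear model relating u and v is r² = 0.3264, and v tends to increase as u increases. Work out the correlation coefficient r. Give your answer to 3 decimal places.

|r| = √0.3264 = 0.571
The association is positive, so r = 0.571.

0.571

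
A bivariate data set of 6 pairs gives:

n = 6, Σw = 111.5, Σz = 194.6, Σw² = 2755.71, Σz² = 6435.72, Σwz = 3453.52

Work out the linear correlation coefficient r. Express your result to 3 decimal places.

-0.559

r = (nΣwz − ΣwΣz) / √[(nΣw² − (Σw)²)(nΣz² − (Σz)²)]
Numerator: 6×3453.52 − 111.5×194.6 = -976.78
Denominator: √[(16534.26 − 12432.25)(38614.32 − 37869.16)] = √[4102.01 × 745.16] = 1748.3289
r = -976.78 / 1748.3289 ≈ -0.559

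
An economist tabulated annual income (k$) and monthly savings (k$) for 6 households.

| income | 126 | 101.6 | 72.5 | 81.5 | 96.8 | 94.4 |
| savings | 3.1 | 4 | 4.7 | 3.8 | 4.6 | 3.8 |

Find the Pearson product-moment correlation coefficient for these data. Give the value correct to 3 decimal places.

n = 6, Σx = 572.8, Σy = 24, Σx² = 56378.66, Σy² = 97.74, Σxy = 2251.45
nΣxy − ΣxΣy = 13508.7 − 13747.2 = -238.5
nΣx² − (Σx)² = 338271.96 − 328099.84 = 10172.12; nΣy² − (Σy)² = 586.44 − 576 = 10.44
r = -238.5 / √(10172.12 × 10.44) = -238.5 / 325.8787 ≈ -0.732

-0.732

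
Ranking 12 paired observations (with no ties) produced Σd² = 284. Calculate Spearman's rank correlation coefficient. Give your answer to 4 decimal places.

0.0070

ρ = 1 − 6Σd² / [n(n²−1)] = 1 − 6×284 / (12×143)
  = 1 − 1704/1716 = 1 − 0.99301 ≈ 0.0070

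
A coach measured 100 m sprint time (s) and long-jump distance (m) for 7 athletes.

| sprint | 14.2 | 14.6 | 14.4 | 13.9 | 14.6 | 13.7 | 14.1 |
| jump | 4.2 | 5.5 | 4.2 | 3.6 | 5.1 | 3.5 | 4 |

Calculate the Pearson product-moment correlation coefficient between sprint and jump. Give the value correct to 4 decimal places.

0.9258

n = 7, Σx = 99.5, Σy = 30.1, Σx² = 1415.03, Σy² = 132.75, Σxy = 429.27
nΣxy − ΣxΣy = 3004.89 − 2994.95 = 9.94
nΣx² − (Σx)² = 9905.21 − 9900.25 = 4.96; nΣy² − (Σy)² = 929.25 − 906.01 = 23.24
r = 9.94 / √(4.96 × 23.24) = 9.94 / 10.7364 ≈ 0.9258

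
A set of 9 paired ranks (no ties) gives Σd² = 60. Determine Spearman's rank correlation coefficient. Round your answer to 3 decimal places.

0.500

ρ = 1 − 6Σd² / [n(n²−1)] = 1 − 6×60 / (9×80)
  = 1 − 360/720 = 1 − 0.5000 ≈ 0.500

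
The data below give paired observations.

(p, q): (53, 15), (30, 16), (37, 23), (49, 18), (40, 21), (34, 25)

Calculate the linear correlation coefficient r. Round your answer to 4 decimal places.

-0.4584

n = 6, Σp = 243, Σq = 118, Σp² = 10235, Σq² = 2400, Σpq = 4698
nΣpq − ΣpΣq = 28188 − 28674 = -486
nΣp² − (Σp)² = 61410 − 59049 = 2361; nΣq² − (Σq)² = 14400 − 13924 = 476
r = -486 / √(2361 × 476) = -486 / 1060.1113 ≈ -0.4584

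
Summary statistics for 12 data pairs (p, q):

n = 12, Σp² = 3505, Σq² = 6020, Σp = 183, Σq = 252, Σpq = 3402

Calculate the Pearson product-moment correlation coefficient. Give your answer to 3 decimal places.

-0.612

r = (nΣpq − ΣpΣq) / √[(nΣp² − (Σp)²)(nΣq² − (Σq)²)]
Numerator: 12×3402 − 183×252 = -5292
Denominator: √[(42060 − 33489)(72240 − 63504)] = √[8571 × 8736] = 8653.1067
r = -5292 / 8653.1067 ≈ -0.612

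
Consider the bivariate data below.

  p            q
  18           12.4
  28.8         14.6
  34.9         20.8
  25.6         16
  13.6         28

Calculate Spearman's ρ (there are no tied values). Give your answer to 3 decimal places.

-0.100

Rank p: 2, 4, 5, 3, 1
Rank q: 1, 2, 4, 3, 5
d = rank(p) − rank(q): 1, 2, 1, 0, -4; Σd² = 22
ρ = 1 − 6Σd² / [n(n²−1)] = 1 − 6×22 / (5×24) = 1 − 132/120 ≈ -0.100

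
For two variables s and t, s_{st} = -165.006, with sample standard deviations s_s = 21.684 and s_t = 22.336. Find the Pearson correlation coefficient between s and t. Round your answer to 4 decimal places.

-0.3407

r = Cov(s,t) / (s_s · s_t) = -165.006 / (21.684 × 22.336)
  = -165.006 / 484.3338 ≈ -0.3407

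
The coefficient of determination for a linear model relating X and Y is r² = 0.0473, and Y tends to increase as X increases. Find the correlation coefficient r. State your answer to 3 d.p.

|r| = √0.0473 = 0.217
The association is positive, so r = 0.217.

0.217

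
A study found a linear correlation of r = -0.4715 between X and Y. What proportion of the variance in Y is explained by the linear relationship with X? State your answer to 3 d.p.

0.222

r² = (-0.4715)² = 0.222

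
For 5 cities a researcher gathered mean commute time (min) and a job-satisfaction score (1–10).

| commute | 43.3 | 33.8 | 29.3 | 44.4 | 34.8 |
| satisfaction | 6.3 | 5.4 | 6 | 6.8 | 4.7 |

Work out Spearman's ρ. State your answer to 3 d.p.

0.600

Rank commute: 4, 2, 1, 5, 3
Rank satisfaction: 4, 2, 3, 5, 1
d = rank(commute) − rank(satisfaction): 0, 0, -2, 0, 2; Σd² = 8
ρ = 1 − 6Σd² / [n(n²−1)] = 1 − 6×8 / (5×24) = 1 − 48/120 ≈ 0.600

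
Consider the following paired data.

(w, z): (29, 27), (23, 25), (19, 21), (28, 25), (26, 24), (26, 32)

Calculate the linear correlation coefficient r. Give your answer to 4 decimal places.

n = 6, Σw = 151, Σz = 154, Σw² = 3867, Σz² = 4020, Σwz = 3913
nΣwz − ΣwΣz = 23478 − 23254 = 224
nΣw² − (Σw)² = 23202 − 22801 = 401; nΣz² − (Σz)² = 24120 − 23716 = 404
r = 224 / √(401 × 404) = 224 / 402.4972 ≈ 0.5565

0.5565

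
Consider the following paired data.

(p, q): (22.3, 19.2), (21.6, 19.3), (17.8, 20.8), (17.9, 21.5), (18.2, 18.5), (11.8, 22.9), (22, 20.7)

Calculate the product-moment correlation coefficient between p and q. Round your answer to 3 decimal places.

n = 7, Σp = 131.6, Σq = 142.9, Σp² = 2555.58, Σq² = 2931.17, Σpq = 2662.45
nΣpq − ΣpΣq = 18637.15 − 18805.64 = -168.49
nΣp² − (Σp)² = 17889.06 − 17318.56 = 570.5; nΣq² − (Σq)² = 20518.19 − 20420.41 = 97.78
r = -168.49 / √(570.5 × 97.78) = -168.49 / 236.1853 ≈ -0.713

-0.713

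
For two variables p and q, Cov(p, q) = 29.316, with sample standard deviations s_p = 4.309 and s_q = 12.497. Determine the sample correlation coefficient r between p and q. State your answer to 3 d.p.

r = Cov(p,q) / (s_p · s_q) = 29.316 / (4.309 × 12.497)
  = 29.316 / 53.8496 ≈ 0.544

0.544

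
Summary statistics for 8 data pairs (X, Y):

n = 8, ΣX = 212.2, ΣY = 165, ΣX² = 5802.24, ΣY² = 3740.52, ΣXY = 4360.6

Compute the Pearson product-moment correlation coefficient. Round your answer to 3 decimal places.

r = (nΣXY − ΣXΣY) / √[(nΣX² − (ΣX)²)(nΣY² − (ΣY)²)]
Numerator: 8×4360.6 − 212.2×165 = -128.2
Denominator: √[(46417.92 − 45028.84)(29924.16 − 27225)] = √[1389.08 × 2699.16] = 1936.3236
r = -128.2 / 1936.3236 ≈ -0.066

-0.066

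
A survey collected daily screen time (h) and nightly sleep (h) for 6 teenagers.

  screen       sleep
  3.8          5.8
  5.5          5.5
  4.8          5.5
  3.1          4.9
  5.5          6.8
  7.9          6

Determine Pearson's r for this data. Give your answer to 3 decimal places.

0.515

n = 6, Σx = 30.6, Σy = 34.5, Σx² = 170, Σy² = 200.39, Σxy = 178.68
nΣxy − ΣxΣy = 1072.08 − 1055.7 = 16.38
nΣx² − (Σx)² = 1020 − 936.36 = 83.64; nΣy² − (Σy)² = 1202.34 − 1190.25 = 12.09
r = 16.38 / √(83.64 × 12.09) = 16.38 / 31.7995 ≈ 0.515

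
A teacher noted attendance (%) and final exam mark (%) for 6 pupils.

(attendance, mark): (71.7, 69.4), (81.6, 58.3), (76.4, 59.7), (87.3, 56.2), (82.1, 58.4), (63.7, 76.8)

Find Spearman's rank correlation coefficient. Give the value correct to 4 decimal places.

Rank attendance: 2, 4, 3, 6, 5, 1
Rank mark: 5, 2, 4, 1, 3, 6
d = rank(attendance) − rank(mark): -3, 2, -1, 5, 2, -5; Σd² = 68
ρ = 1 − 6Σd² / [n(n²−1)] = 1 − 6×68 / (6×35) = 1 − 408/210 ≈ -0.9429

-0.9429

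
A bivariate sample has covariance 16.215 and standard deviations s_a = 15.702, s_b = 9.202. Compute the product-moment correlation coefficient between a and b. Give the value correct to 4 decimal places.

0.1122

r = Cov(a,b) / (s_a · s_b) = 16.215 / (15.702 × 9.202)
  = 16.215 / 144.4898 ≈ 0.1122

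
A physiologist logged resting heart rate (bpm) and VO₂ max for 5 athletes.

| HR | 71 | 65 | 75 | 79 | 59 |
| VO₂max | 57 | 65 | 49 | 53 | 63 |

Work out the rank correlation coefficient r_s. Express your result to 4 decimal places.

-0.8000

Rank HR: 3, 2, 4, 5, 1
Rank VO₂max: 3, 5, 1, 2, 4
d = rank(HR) − rank(VO₂max): 0, -3, 3, 3, -3; Σd² = 36
ρ = 1 − 6Σd² / [n(n²−1)] = 1 − 6×36 / (5×24) = 1 − 216/120 ≈ -0.8000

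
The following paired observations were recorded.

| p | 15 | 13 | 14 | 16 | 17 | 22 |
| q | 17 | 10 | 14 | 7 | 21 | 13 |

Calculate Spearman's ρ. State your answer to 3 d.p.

0.200

Rank p: 3, 1, 2, 4, 5, 6
Rank q: 5, 2, 4, 1, 6, 3
d = rank(p) − rank(q): -2, -1, -2, 3, -1, 3; Σd² = 28
ρ = 1 − 6Σd² / [n(n²−1)] = 1 − 6×28 / (6×35) = 1 − 168/210 ≈ 0.200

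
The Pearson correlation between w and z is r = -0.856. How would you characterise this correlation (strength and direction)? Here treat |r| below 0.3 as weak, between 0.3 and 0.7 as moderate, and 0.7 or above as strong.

strong negative

r = -0.856 < 0 so the relationship is negative.
|r| = 0.856, which falls in the strong range.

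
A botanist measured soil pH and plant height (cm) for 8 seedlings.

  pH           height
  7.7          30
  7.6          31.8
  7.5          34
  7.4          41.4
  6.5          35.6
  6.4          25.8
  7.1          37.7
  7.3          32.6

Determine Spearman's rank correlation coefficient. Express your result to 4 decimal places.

-0.1190

Rank pH: 8, 7, 6, 5, 2, 1, 3, 4
Rank height: 2, 3, 5, 8, 6, 1, 7, 4
d = rank(pH) − rank(height): 6, 4, 1, -3, -4, 0, -4, 0; Σd² = 94
ρ = 1 − 6Σd² / [n(n²−1)] = 1 − 6×94 / (8×63) = 1 − 564/504 ≈ -0.1190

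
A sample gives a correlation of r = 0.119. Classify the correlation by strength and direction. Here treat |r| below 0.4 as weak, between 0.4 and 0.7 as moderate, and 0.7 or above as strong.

r = 0.119 > 0 so the relationship is positive.
|r| = 0.119, which falls in the weak range.

weak positive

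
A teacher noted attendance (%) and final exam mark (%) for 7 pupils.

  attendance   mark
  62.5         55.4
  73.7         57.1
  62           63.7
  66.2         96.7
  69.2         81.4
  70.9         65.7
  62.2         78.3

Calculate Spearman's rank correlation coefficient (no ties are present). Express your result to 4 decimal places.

Rank attendance: 3, 7, 1, 4, 5, 6, 2
Rank mark: 1, 2, 3, 7, 6, 4, 5
d = rank(attendance) − rank(mark): 2, 5, -2, -3, -1, 2, -3; Σd² = 56
ρ = 1 − 6Σd² / [n(n²−1)] = 1 − 6×56 / (7×48) = 1 − 336/336 ≈ 0.0000

0.0000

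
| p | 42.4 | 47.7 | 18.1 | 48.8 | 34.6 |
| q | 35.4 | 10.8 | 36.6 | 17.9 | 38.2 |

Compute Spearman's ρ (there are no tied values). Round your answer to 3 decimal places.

-0.800

Rank p: 3, 4, 1, 5, 2
Rank q: 3, 1, 4, 2, 5
d = rank(p) − rank(q): 0, 3, -3, 3, -3; Σd² = 36
ρ = 1 − 6Σd² / [n(n²−1)] = 1 − 6×36 / (5×24) = 1 − 216/120 ≈ -0.800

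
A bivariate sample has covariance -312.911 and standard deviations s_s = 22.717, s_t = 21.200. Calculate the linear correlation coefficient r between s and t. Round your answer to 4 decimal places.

r = Cov(s,t) / (s_s · s_t) = -312.911 / (22.717 × 21.200)
  = -312.911 / 481.6004 ≈ -0.6497

-0.6497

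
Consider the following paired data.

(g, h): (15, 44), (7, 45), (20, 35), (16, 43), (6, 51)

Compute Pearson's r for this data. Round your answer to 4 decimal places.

n = 5, Σg = 64, Σh = 218, Σg² = 966, Σh² = 9636, Σgh = 2669
nΣgh − ΣgΣh = 13345 − 13952 = -607
nΣg² − (Σg)² = 4830 − 4096 = 734; nΣh² − (Σh)² = 48180 − 47524 = 656
r = -607 / √(734 × 656) = -607 / 693.9049 ≈ -0.8748

-0.8748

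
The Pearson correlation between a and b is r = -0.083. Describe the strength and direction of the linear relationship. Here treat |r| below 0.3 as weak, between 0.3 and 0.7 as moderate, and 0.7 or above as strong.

r = -0.083 < 0 so the relationship is negative.
|r| = 0.083, which falls in the weak range.

weak negative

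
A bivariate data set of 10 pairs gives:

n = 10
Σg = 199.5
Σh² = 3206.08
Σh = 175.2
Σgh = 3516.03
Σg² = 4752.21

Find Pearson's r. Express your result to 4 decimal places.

0.0640

r = (nΣgh − ΣgΣh) / √[(nΣg² − (Σg)²)(nΣh² − (Σh)²)]
Numerator: 10×3516.03 − 199.5×175.2 = 207.9
Denominator: √[(47522.1 − 39800.25)(32060.8 − 30695.04)] = √[7721.85 × 1365.76] = 3247.4904
r = 207.9 / 3247.4904 ≈ 0.0640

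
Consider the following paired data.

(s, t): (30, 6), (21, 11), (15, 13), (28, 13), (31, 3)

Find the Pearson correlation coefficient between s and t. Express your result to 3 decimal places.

-0.710

n = 5, Σs = 125, Σt = 46, Σs² = 3311, Σt² = 504, Σst = 1063
nΣst − ΣsΣt = 5315 − 5750 = -435
nΣs² − (Σs)² = 16555 − 15625 = 930; nΣt² − (Σt)² = 2520 − 2116 = 404
r = -435 / √(930 × 404) = -435 / 612.9600 ≈ -0.710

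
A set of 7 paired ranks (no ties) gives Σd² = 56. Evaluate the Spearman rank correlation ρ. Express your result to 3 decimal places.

ρ = 1 − 6Σd² / [n(n²−1)] = 1 − 6×56 / (7×48)
  = 1 − 336/336 = 1 − 1.0000 ≈ 0.000

0.000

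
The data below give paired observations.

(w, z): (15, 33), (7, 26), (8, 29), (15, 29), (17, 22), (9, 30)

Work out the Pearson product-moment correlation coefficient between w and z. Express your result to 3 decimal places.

n = 6, Σw = 71, Σz = 169, Σw² = 933, Σz² = 4831, Σwz = 1988
nΣwz − ΣwΣz = 11928 − 11999 = -71
nΣw² − (Σw)² = 5598 − 5041 = 557; nΣz² − (Σz)² = 28986 − 28561 = 425
r = -71 / √(557 × 425) = -71 / 486.5439 ≈ -0.146

-0.146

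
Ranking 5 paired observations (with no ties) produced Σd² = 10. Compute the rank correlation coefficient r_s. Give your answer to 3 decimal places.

ρ = 1 − 6Σd² / [n(n²−1)] = 1 − 6×10 / (5×24)
  = 1 − 60/120 = 1 − 0.5000 ≈ 0.500

0.500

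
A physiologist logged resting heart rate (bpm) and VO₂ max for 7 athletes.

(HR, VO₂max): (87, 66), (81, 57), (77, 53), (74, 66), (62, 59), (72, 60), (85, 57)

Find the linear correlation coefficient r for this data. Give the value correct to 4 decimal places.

0.0837

n = 7, Σx = 538, Σy = 418, Σx² = 41788, Σy² = 25100, Σxy = 32147
nΣxy − ΣxΣy = 225029 − 224884 = 145
nΣx² − (Σx)² = 292516 − 289444 = 3072; nΣy² − (Σy)² = 175700 − 174724 = 976
r = 145 / √(3072 × 976) = 145 / 1731.5519 ≈ 0.0837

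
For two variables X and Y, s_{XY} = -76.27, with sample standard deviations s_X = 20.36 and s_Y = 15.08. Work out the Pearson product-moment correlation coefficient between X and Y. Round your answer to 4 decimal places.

r = Cov(X,Y) / (s_X · s_Y) = -76.27 / (20.36 × 15.08)
  = -76.27 / 307.0288 ≈ -0.2484

-0.2484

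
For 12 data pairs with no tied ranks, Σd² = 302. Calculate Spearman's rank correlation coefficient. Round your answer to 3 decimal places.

-0.056

ρ = 1 − 6Σd² / [n(n²−1)] = 1 − 6×302 / (12×143)
  = 1 − 1812/1716 = 1 − 1.0559 ≈ -0.056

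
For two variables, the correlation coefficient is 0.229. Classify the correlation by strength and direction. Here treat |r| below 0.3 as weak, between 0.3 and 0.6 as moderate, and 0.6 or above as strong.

weak positive

r = 0.229 > 0 so the relationship is positive.
|r| = 0.229, which falls in the weak range.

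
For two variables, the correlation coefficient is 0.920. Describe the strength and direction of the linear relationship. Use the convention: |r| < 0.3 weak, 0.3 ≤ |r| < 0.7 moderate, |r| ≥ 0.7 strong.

strong positive

r = 0.920 > 0 so the relationship is positive.
|r| = 0.920, which falls in the strong range.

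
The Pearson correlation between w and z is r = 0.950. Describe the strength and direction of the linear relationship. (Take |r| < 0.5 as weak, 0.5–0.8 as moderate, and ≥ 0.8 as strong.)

r = 0.950 > 0 so the relationship is positive.
|r| = 0.950, which falls in the strong range.

strong positive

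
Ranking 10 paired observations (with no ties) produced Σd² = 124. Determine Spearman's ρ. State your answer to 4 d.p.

ρ = 1 − 6Σd² / [n(n²−1)] = 1 − 6×124 / (10×99)
  = 1 − 744/990 = 1 − 0.75152 ≈ 0.2485

0.2485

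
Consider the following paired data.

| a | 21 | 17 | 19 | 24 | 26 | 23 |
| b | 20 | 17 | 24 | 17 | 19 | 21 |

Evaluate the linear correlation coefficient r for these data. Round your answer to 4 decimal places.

n = 6, Σa = 130, Σb = 118, Σa² = 2872, Σb² = 2356, Σab = 2550
nΣab − ΣaΣb = 15300 − 15340 = -40
nΣa² − (Σa)² = 17232 − 16900 = 332; nΣb² − (Σb)² = 14136 − 13924 = 212
r = -40 / √(332 × 212) = -40 / 265.2998 ≈ -0.1508

-0.1508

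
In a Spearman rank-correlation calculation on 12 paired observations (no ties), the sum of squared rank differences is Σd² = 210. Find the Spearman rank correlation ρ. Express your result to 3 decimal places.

0.266

ρ = 1 − 6Σd² / [n(n²−1)] = 1 − 6×210 / (12×143)
  = 1 − 1260/1716 = 1 − 0.7343 ≈ 0.266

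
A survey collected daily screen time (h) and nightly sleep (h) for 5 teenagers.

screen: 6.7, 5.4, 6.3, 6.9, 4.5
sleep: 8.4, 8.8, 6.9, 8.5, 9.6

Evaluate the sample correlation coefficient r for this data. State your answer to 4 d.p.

-0.6100

n = 5, Σx = 29.8, Σy = 42.2, Σx² = 181.6, Σy² = 360.02, Σxy = 249.12
nΣxy − ΣxΣy = 1245.6 − 1257.56 = -11.96
nΣx² − (Σx)² = 908 − 888.04 = 19.96; nΣy² − (Σy)² = 1800.1 − 1780.84 = 19.26
r = -11.96 / √(19.96 × 19.26) = -11.96 / 19.6069 ≈ -0.6100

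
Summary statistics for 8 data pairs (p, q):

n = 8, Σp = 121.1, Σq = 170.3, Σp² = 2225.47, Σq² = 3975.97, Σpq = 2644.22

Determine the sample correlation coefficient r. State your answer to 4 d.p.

0.1787

r = (nΣpq − ΣpΣq) / √[(nΣp² − (Σp)²)(nΣq² − (Σq)²)]
Numerator: 8×2644.22 − 121.1×170.3 = 530.43
Denominator: √[(17803.76 − 14665.21)(31807.76 − 29002.09)] = √[3138.55 × 2805.67] = 2967.4460
r = 530.43 / 2967.4460 ≈ 0.1787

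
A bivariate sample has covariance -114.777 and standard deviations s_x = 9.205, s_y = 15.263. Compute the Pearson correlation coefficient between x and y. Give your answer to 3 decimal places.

r = Cov(x,y) / (s_x · s_y) = -114.777 / (9.205 × 15.263)
  = -114.777 / 140.4959 ≈ -0.817

-0.817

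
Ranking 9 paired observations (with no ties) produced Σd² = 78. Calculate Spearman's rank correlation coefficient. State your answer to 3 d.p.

ρ = 1 − 6Σd² / [n(n²−1)] = 1 − 6×78 / (9×80)
  = 1 − 468/720 = 1 − 0.6500 ≈ 0.350

0.350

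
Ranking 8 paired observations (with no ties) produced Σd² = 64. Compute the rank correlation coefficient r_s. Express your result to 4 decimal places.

ρ = 1 − 6Σd² / [n(n²−1)] = 1 − 6×64 / (8×63)
  = 1 − 384/504 = 1 − 0.76190 ≈ 0.2381

0.2381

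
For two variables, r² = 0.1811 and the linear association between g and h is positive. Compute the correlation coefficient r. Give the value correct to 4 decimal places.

0.4256

|r| = √0.1811 = 0.4256
The association is positive, so r = 0.4256.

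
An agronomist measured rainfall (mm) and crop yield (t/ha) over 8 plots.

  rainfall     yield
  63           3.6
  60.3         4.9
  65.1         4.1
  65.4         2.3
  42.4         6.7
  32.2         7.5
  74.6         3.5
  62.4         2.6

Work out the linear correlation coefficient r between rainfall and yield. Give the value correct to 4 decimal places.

n = 8, Σx = 465.4, Σy = 35.2, Σx² = 28413.78, Σy² = 179.22, Σxy = 1888.52
nΣxy − ΣxΣy = 15108.16 − 16382.08 = -1273.92
nΣx² − (Σx)² = 227310.24 − 216597.16 = 10713.08; nΣy² − (Σy)² = 1433.76 − 1239.04 = 194.72
r = -1273.92 / √(10713.08 × 194.72) = -1273.92 / 1444.3168 ≈ -0.8820

-0.8820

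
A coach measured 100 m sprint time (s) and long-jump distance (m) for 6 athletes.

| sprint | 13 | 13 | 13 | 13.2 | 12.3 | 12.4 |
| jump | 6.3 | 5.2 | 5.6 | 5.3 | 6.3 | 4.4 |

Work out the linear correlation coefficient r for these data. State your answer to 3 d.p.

0.058

n = 6, Σx = 76.9, Σy = 33.1, Σx² = 986.29, Σy² = 185.23, Σxy = 424.31
nΣxy − ΣxΣy = 2545.86 − 2545.39 = 0.47
nΣx² − (Σx)² = 5917.74 − 5913.61 = 4.13; nΣy² − (Σy)² = 1111.38 − 1095.61 = 15.77
r = 0.47 / √(4.13 × 15.77) = 0.47 / 8.0703 ≈ 0.058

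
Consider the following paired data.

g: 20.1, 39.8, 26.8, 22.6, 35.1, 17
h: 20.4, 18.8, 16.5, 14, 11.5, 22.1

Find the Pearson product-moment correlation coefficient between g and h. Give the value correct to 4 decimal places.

n = 6, Σg = 161.4, Σh = 103.3, Σg² = 4738.06, Σh² = 1858.51, Σgh = 2696.23
nΣgh − ΣgΣh = 16177.38 − 16672.62 = -495.24
nΣg² − (Σg)² = 28428.36 − 26049.96 = 2378.4; nΣh² − (Σh)² = 11151.06 − 10670.89 = 480.17
r = -495.24 / √(2378.4 × 480.17) = -495.24 / 1068.6610 ≈ -0.4634

-0.4634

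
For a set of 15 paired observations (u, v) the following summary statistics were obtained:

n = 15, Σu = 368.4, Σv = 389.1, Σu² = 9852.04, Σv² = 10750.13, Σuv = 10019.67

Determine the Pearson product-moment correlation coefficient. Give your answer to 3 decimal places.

0.638

r = (nΣuv − ΣuΣv) / √[(nΣu² − (Σu)²)(nΣv² − (Σv)²)]
Numerator: 15×10019.67 − 368.4×389.1 = 6950.61
Denominator: √[(147780.6 − 135718.56)(161251.95 − 151398.81)] = √[12062.04 × 9853.14] = 10901.7874
r = 6950.61 / 10901.7874 ≈ 0.638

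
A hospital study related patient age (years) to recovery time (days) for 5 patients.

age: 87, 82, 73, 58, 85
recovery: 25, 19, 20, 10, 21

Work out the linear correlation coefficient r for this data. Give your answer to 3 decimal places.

0.925

n = 5, Σx = 385, Σy = 95, Σx² = 30211, Σy² = 1927, Σxy = 7558
nΣxy − ΣxΣy = 37790 − 36575 = 1215
nΣx² − (Σx)² = 151055 − 148225 = 2830; nΣy² − (Σy)² = 9635 − 9025 = 610
r = 1215 / √(2830 × 610) = 1215 / 1313.8874 ≈ 0.925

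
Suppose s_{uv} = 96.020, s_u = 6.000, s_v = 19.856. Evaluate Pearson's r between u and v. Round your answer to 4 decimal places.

r = Cov(u,v) / (s_u · s_v) = 96.020 / (6.000 × 19.856)
  = 96.020 / 119.1360 ≈ 0.8060

0.8060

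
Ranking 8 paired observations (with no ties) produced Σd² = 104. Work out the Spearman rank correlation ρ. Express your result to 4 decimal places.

ρ = 1 − 6Σd² / [n(n²−1)] = 1 − 6×104 / (8×63)
  = 1 − 624/504 = 1 − 1.23810 ≈ -0.2381

-0.2381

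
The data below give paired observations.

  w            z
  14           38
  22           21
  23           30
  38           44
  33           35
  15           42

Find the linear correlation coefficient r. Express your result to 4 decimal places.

0.1617

n = 6, Σw = 145, Σz = 210, Σw² = 3967, Σz² = 7710, Σwz = 5141
nΣwz − ΣwΣz = 30846 − 30450 = 396
nΣw² − (Σw)² = 23802 − 21025 = 2777; nΣz² − (Σz)² = 46260 − 44100 = 2160
r = 396 / √(2777 × 2160) = 396 / 2449.1468 ≈ 0.1617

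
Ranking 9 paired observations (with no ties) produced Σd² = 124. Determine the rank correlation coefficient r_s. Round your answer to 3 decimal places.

-0.033

ρ = 1 − 6Σd² / [n(n²−1)] = 1 − 6×124 / (9×80)
  = 1 − 744/720 = 1 − 1.0333 ≈ -0.033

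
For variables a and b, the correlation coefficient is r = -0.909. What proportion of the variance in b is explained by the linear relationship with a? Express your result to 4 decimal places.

0.8263

r² = (-0.909)² = 0.8263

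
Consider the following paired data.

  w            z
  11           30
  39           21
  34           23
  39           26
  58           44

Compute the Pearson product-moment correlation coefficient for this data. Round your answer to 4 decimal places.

n = 5, Σw = 181, Σz = 144, Σw² = 7683, Σz² = 4482, Σwz = 5497
nΣwz − ΣwΣz = 27485 − 26064 = 1421
nΣw² − (Σw)² = 38415 − 32761 = 5654; nΣz² − (Σz)² = 22410 − 20736 = 1674
r = 1421 / √(5654 × 1674) = 1421 / 3076.4909 ≈ 0.4619

0.4619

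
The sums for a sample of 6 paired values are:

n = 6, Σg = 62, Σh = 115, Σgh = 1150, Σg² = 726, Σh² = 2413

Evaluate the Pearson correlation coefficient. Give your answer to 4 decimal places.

-0.2872

r = (nΣgh − ΣgΣh) / √[(nΣg² − (Σg)²)(nΣh² − (Σh)²)]
Numerator: 6×1150 − 62×115 = -230
Denominator: √[(4356 − 3844)(14478 − 13225)] = √[512 × 1253] = 800.9594
r = -230 / 800.9594 ≈ -0.2872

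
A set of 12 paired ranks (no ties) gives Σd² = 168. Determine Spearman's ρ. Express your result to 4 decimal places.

0.4126

ρ = 1 − 6Σd² / [n(n²−1)] = 1 − 6×168 / (12×143)
  = 1 − 1008/1716 = 1 − 0.58741 ≈ 0.4126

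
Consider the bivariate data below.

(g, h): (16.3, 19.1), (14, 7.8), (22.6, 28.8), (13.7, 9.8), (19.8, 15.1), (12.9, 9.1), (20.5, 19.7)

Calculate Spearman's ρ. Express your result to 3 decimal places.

Rank g: 4, 3, 7, 2, 5, 1, 6
Rank h: 5, 1, 7, 3, 4, 2, 6
d = rank(g) − rank(h): -1, 2, 0, -1, 1, -1, 0; Σd² = 8
ρ = 1 − 6Σd² / [n(n²−1)] = 1 − 6×8 / (7×48) = 1 − 48/336 ≈ 0.857

0.857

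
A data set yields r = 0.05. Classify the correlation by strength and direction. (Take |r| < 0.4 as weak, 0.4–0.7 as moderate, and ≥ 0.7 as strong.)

r = 0.05 > 0 so the relationship is positive.
|r| = 0.05, which falls in the weak range.

weak positive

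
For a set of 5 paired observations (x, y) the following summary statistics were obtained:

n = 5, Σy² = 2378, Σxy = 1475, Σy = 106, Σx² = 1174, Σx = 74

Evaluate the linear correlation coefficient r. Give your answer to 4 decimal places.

r = (nΣxy − ΣxΣy) / √[(nΣx² − (Σx)²)(nΣy² − (Σy)²)]
Numerator: 5×1475 − 74×106 = -469
Denominator: √[(5870 − 5476)(11890 − 11236)] = √[394 × 654] = 507.6180
r = -469 / 507.6180 ≈ -0.9239

-0.9239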